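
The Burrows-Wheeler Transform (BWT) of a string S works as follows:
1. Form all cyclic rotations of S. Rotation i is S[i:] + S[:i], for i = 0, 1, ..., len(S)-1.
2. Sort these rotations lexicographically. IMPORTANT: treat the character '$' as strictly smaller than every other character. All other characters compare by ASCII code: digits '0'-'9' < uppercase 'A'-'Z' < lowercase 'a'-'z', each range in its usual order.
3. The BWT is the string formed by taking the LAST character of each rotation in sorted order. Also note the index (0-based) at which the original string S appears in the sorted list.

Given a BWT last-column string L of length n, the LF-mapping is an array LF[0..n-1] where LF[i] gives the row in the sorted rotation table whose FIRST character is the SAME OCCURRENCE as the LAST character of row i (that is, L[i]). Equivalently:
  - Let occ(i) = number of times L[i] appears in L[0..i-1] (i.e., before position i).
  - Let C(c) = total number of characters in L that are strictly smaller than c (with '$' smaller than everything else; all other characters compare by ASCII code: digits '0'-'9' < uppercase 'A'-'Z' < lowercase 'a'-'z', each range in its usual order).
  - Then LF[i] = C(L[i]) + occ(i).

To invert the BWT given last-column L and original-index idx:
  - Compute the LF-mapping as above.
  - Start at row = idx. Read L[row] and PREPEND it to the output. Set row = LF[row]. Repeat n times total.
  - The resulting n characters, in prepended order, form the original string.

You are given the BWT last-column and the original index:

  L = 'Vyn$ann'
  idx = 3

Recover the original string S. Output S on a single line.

LF mapping: 1 6 3 0 2 4 5
Walk LF starting at row 3, prepending L[row]:
  step 1: row=3, L[3]='$', prepend. Next row=LF[3]=0
  step 2: row=0, L[0]='V', prepend. Next row=LF[0]=1
  step 3: row=1, L[1]='y', prepend. Next row=LF[1]=6
  step 4: row=6, L[6]='n', prepend. Next row=LF[6]=5
  step 5: row=5, L[5]='n', prepend. Next row=LF[5]=4
  step 6: row=4, L[4]='a', prepend. Next row=LF[4]=2
  step 7: row=2, L[2]='n', prepend. Next row=LF[2]=3
Reversed output: nannyV$

Answer: nannyV$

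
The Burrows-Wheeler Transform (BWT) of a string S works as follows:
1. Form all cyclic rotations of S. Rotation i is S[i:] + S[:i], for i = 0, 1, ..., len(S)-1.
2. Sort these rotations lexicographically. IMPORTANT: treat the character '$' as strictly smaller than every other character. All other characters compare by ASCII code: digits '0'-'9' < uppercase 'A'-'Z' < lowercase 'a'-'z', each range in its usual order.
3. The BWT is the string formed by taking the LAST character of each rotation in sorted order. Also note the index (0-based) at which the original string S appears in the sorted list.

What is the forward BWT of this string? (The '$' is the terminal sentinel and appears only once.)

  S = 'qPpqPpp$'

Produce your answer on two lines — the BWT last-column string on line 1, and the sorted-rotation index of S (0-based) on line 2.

All 8 rotations (rotation i = S[i:]+S[:i]):
  rot[0] = qPpqPpp$
  rot[1] = PpqPpp$q
  rot[2] = pqPpp$qP
  rot[3] = qPpp$qPp
  rot[4] = Ppp$qPpq
  rot[5] = pp$qPpqP
  rot[6] = p$qPpqPp
  rot[7] = $qPpqPpp
Sorted (with $ < everything):
  sorted[0] = $qPpqPpp  (last char: 'p')
  sorted[1] = Ppp$qPpq  (last char: 'q')
  sorted[2] = PpqPpp$q  (last char: 'q')
  sorted[3] = p$qPpqPp  (last char: 'p')
  sorted[4] = pp$qPpqP  (last char: 'P')
  sorted[5] = pqPpp$qP  (last char: 'P')
  sorted[6] = qPpp$qPp  (last char: 'p')
  sorted[7] = qPpqPpp$  (last char: '$')
Last column: pqqpPPp$
Original string S is at sorted index 7

Answer: pqqpPPp$
7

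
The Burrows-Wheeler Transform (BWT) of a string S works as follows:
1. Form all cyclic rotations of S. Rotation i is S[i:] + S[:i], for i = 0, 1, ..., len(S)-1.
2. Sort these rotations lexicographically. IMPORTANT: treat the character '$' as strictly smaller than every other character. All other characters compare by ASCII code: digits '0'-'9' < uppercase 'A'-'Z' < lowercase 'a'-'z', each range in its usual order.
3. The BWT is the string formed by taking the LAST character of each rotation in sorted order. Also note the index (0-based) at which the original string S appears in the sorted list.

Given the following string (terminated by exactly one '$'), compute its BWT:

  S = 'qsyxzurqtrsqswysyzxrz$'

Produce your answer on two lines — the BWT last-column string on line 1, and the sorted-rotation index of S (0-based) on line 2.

All 22 rotations (rotation i = S[i:]+S[:i]):
  rot[0] = qsyxzurqtrsqswysyzxrz$
  rot[1] = syxzurqtrsqswysyzxrz$q
  rot[2] = yxzurqtrsqswysyzxrz$qs
  rot[3] = xzurqtrsqswysyzxrz$qsy
  rot[4] = zurqtrsqswysyzxrz$qsyx
  rot[5] = urqtrsqswysyzxrz$qsyxz
  rot[6] = rqtrsqswysyzxrz$qsyxzu
  rot[7] = qtrsqswysyzxrz$qsyxzur
  rot[8] = trsqswysyzxrz$qsyxzurq
  rot[9] = rsqswysyzxrz$qsyxzurqt
  rot[10] = sqswysyzxrz$qsyxzurqtr
  rot[11] = qswysyzxrz$qsyxzurqtrs
  rot[12] = swysyzxrz$qsyxzurqtrsq
  rot[13] = wysyzxrz$qsyxzurqtrsqs
  rot[14] = ysyzxrz$qsyxzurqtrsqsw
  rot[15] = syzxrz$qsyxzurqtrsqswy
  rot[16] = yzxrz$qsyxzurqtrsqswys
  rot[17] = zxrz$qsyxzurqtrsqswysy
  rot[18] = xrz$qsyxzurqtrsqswysyz
  rot[19] = rz$qsyxzurqtrsqswysyzx
  rot[20] = z$qsyxzurqtrsqswysyzxr
  rot[21] = $qsyxzurqtrsqswysyzxrz
Sorted (with $ < everything):
  sorted[0] = $qsyxzurqtrsqswysyzxrz  (last char: 'z')
  sorted[1] = qswysyzxrz$qsyxzurqtrs  (last char: 's')
  sorted[2] = qsyxzurqtrsqswysyzxrz$  (last char: '$')
  sorted[3] = qtrsqswysyzxrz$qsyxzur  (last char: 'r')
  sorted[4] = rqtrsqswysyzxrz$qsyxzu  (last char: 'u')
  sorted[5] = rsqswysyzxrz$qsyxzurqt  (last char: 't')
  sorted[6] = rz$qsyxzurqtrsqswysyzx  (last char: 'x')
  sorted[7] = sqswysyzxrz$qsyxzurqtr  (last char: 'r')
  sorted[8] = swysyzxrz$qsyxzurqtrsq  (last char: 'q')
  sorted[9] = syxzurqtrsqswysyzxrz$q  (last char: 'q')
  sorted[10] = syzxrz$qsyxzurqtrsqswy  (last char: 'y')
  sorted[11] = trsqswysyzxrz$qsyxzurq  (last char: 'q')
  sorted[12] = urqtrsqswysyzxrz$qsyxz  (last char: 'z')
  sorted[13] = wysyzxrz$qsyxzurqtrsqs  (last char: 's')
  sorted[14] = xrz$qsyxzurqtrsqswysyz  (last char: 'z')
  sorted[15] = xzurqtrsqswysyzxrz$qsy  (last char: 'y')
  sorted[16] = ysyzxrz$qsyxzurqtrsqsw  (last char: 'w')
  sorted[17] = yxzurqtrsqswysyzxrz$qs  (last char: 's')
  sorted[18] = yzxrz$qsyxzurqtrsqswys  (last char: 's')
  sorted[19] = z$qsyxzurqtrsqswysyzxr  (last char: 'r')
  sorted[20] = zurqtrsqswysyzxrz$qsyx  (last char: 'x')
  sorted[21] = zxrz$qsyxzurqtrsqswysy  (last char: 'y')
Last column: zs$rutxrqqyqzszywssrxy
Original string S is at sorted index 2

Answer: zs$rutxrqqyqzszywssrxy
2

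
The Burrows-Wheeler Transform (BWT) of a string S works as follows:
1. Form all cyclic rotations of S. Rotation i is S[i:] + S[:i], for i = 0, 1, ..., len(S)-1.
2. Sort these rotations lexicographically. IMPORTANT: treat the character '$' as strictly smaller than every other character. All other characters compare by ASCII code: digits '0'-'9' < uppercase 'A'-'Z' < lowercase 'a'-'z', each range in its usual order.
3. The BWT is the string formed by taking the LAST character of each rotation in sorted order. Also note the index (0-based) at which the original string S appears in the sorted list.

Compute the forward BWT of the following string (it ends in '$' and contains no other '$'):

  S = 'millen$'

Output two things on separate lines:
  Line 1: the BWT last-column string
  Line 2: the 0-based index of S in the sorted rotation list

All 7 rotations (rotation i = S[i:]+S[:i]):
  rot[0] = millen$
  rot[1] = illen$m
  rot[2] = llen$mi
  rot[3] = len$mil
  rot[4] = en$mill
  rot[5] = n$mille
  rot[6] = $millen
Sorted (with $ < everything):
  sorted[0] = $millen  (last char: 'n')
  sorted[1] = en$mill  (last char: 'l')
  sorted[2] = illen$m  (last char: 'm')
  sorted[3] = len$mil  (last char: 'l')
  sorted[4] = llen$mi  (last char: 'i')
  sorted[5] = millen$  (last char: '$')
  sorted[6] = n$mille  (last char: 'e')
Last column: nlmli$e
Original string S is at sorted index 5

Answer: nlmli$e
5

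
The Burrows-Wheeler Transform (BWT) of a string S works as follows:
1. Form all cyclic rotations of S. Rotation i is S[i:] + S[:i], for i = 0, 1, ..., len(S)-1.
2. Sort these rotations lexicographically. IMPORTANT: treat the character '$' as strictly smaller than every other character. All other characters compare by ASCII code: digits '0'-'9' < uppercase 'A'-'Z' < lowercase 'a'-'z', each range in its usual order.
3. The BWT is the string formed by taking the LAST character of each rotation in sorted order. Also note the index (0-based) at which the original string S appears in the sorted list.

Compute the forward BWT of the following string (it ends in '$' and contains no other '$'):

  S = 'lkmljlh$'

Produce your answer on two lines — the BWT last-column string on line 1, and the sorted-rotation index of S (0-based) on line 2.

All 8 rotations (rotation i = S[i:]+S[:i]):
  rot[0] = lkmljlh$
  rot[1] = kmljlh$l
  rot[2] = mljlh$lk
  rot[3] = ljlh$lkm
  rot[4] = jlh$lkml
  rot[5] = lh$lkmlj
  rot[6] = h$lkmljl
  rot[7] = $lkmljlh
Sorted (with $ < everything):
  sorted[0] = $lkmljlh  (last char: 'h')
  sorted[1] = h$lkmljl  (last char: 'l')
  sorted[2] = jlh$lkml  (last char: 'l')
  sorted[3] = kmljlh$l  (last char: 'l')
  sorted[4] = lh$lkmlj  (last char: 'j')
  sorted[5] = ljlh$lkm  (last char: 'm')
  sorted[6] = lkmljlh$  (last char: '$')
  sorted[7] = mljlh$lk  (last char: 'k')
Last column: hllljm$k
Original string S is at sorted index 6

Answer: hllljm$k
6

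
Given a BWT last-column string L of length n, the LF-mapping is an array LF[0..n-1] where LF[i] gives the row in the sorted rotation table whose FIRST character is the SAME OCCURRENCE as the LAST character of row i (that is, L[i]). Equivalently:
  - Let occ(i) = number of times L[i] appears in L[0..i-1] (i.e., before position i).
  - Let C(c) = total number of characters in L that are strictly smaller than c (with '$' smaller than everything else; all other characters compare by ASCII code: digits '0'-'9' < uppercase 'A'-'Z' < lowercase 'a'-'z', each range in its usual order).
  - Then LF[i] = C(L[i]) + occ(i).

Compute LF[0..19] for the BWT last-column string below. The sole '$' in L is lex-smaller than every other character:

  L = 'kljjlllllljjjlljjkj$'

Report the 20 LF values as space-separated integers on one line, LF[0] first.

Answer: 9 11 1 2 12 13 14 15 16 17 3 4 5 18 19 6 7 10 8 0

Derivation:
Char counts: '$':1, 'j':8, 'k':2, 'l':9
C (first-col start): C('$')=0, C('j')=1, C('k')=9, C('l')=11
L[0]='k': occ=0, LF[0]=C('k')+0=9+0=9
L[1]='l': occ=0, LF[1]=C('l')+0=11+0=11
L[2]='j': occ=0, LF[2]=C('j')+0=1+0=1
L[3]='j': occ=1, LF[3]=C('j')+1=1+1=2
L[4]='l': occ=1, LF[4]=C('l')+1=11+1=12
L[5]='l': occ=2, LF[5]=C('l')+2=11+2=13
L[6]='l': occ=3, LF[6]=C('l')+3=11+3=14
L[7]='l': occ=4, LF[7]=C('l')+4=11+4=15
L[8]='l': occ=5, LF[8]=C('l')+5=11+5=16
L[9]='l': occ=6, LF[9]=C('l')+6=11+6=17
L[10]='j': occ=2, LF[10]=C('j')+2=1+2=3
L[11]='j': occ=3, LF[11]=C('j')+3=1+3=4
L[12]='j': occ=4, LF[12]=C('j')+4=1+4=5
L[13]='l': occ=7, LF[13]=C('l')+7=11+7=18
L[14]='l': occ=8, LF[14]=C('l')+8=11+8=19
L[15]='j': occ=5, LF[15]=C('j')+5=1+5=6
L[16]='j': occ=6, LF[16]=C('j')+6=1+6=7
L[17]='k': occ=1, LF[17]=C('k')+1=9+1=10
L[18]='j': occ=7, LF[18]=C('j')+7=1+7=8
L[19]='$': occ=0, LF[19]=C('$')+0=0+0=0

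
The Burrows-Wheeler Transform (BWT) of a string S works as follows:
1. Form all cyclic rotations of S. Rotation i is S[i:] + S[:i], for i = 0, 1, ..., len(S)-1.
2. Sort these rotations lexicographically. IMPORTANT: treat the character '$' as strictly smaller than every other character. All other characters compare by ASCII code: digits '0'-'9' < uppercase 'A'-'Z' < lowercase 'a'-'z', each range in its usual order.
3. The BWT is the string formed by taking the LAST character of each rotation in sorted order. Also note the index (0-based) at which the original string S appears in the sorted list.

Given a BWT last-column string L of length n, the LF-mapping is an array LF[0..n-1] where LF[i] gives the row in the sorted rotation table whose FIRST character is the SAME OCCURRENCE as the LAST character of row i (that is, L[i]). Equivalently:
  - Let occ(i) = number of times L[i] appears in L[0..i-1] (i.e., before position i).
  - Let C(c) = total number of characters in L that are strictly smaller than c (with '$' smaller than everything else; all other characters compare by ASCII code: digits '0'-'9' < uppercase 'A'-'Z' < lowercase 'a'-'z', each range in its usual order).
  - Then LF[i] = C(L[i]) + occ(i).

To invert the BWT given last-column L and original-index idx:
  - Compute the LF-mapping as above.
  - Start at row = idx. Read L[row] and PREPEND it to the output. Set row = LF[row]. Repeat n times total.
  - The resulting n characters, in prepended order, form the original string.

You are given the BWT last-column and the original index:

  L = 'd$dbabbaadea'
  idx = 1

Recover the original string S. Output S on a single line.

Answer: aaeddabbbad$

Derivation:
LF mapping: 8 0 9 5 1 6 7 2 3 10 11 4
Walk LF starting at row 1, prepending L[row]:
  step 1: row=1, L[1]='$', prepend. Next row=LF[1]=0
  step 2: row=0, L[0]='d', prepend. Next row=LF[0]=8
  step 3: row=8, L[8]='a', prepend. Next row=LF[8]=3
  step 4: row=3, L[3]='b', prepend. Next row=LF[3]=5
  step 5: row=5, L[5]='b', prepend. Next row=LF[5]=6
  step 6: row=6, L[6]='b', prepend. Next row=LF[6]=7
  step 7: row=7, L[7]='a', prepend. Next row=LF[7]=2
  step 8: row=2, L[2]='d', prepend. Next row=LF[2]=9
  step 9: row=9, L[9]='d', prepend. Next row=LF[9]=10
  step 10: row=10, L[10]='e', prepend. Next row=LF[10]=11
  step 11: row=11, L[11]='a', prepend. Next row=LF[11]=4
  step 12: row=4, L[4]='a', prepend. Next row=LF[4]=1
Reversed output: aaeddabbbad$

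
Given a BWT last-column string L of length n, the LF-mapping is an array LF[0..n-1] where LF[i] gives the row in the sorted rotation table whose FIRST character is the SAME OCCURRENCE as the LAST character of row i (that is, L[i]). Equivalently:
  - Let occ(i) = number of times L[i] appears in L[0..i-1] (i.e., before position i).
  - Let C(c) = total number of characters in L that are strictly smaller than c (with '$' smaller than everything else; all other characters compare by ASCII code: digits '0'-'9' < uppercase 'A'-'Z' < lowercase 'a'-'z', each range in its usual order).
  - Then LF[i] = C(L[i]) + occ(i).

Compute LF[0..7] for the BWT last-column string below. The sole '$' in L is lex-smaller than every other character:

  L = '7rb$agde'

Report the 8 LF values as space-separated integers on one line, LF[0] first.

Answer: 1 7 3 0 2 6 4 5

Derivation:
Char counts: '$':1, '7':1, 'a':1, 'b':1, 'd':1, 'e':1, 'g':1, 'r':1
C (first-col start): C('$')=0, C('7')=1, C('a')=2, C('b')=3, C('d')=4, C('e')=5, C('g')=6, C('r')=7
L[0]='7': occ=0, LF[0]=C('7')+0=1+0=1
L[1]='r': occ=0, LF[1]=C('r')+0=7+0=7
L[2]='b': occ=0, LF[2]=C('b')+0=3+0=3
L[3]='$': occ=0, LF[3]=C('$')+0=0+0=0
L[4]='a': occ=0, LF[4]=C('a')+0=2+0=2
L[5]='g': occ=0, LF[5]=C('g')+0=6+0=6
L[6]='d': occ=0, LF[6]=C('d')+0=4+0=4
L[7]='e': occ=0, LF[7]=C('e')+0=5+0=5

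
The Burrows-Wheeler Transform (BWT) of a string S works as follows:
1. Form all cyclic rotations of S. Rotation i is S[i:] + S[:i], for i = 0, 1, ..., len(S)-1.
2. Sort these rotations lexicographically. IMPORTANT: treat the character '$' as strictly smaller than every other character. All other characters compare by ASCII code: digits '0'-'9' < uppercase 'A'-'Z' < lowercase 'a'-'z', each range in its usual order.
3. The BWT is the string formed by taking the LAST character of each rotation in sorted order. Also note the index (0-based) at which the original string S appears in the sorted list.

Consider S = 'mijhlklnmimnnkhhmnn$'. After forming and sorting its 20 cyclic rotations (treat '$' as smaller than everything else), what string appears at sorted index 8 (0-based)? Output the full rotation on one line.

Answer: klnmimnnkhhmnn$mijhl

Derivation:
All 20 rotations (rotation i = S[i:]+S[:i]):
  rot[0] = mijhlklnmimnnkhhmnn$
  rot[1] = ijhlklnmimnnkhhmnn$m
  rot[2] = jhlklnmimnnkhhmnn$mi
  rot[3] = hlklnmimnnkhhmnn$mij
  rot[4] = lklnmimnnkhhmnn$mijh
  rot[5] = klnmimnnkhhmnn$mijhl
  rot[6] = lnmimnnkhhmnn$mijhlk
  rot[7] = nmimnnkhhmnn$mijhlkl
  rot[8] = mimnnkhhmnn$mijhlkln
  rot[9] = imnnkhhmnn$mijhlklnm
  rot[10] = mnnkhhmnn$mijhlklnmi
  rot[11] = nnkhhmnn$mijhlklnmim
  rot[12] = nkhhmnn$mijhlklnmimn
  rot[13] = khhmnn$mijhlklnmimnn
  rot[14] = hhmnn$mijhlklnmimnnk
  rot[15] = hmnn$mijhlklnmimnnkh
  rot[16] = mnn$mijhlklnmimnnkhh
  rot[17] = nn$mijhlklnmimnnkhhm
  rot[18] = n$mijhlklnmimnnkhhmn
  rot[19] = $mijhlklnmimnnkhhmnn
Sorted (with $ < everything):
  sorted[0] = $mijhlklnmimnnkhhmnn
  sorted[1] = hhmnn$mijhlklnmimnnk
  sorted[2] = hlklnmimnnkhhmnn$mij
  sorted[3] = hmnn$mijhlklnmimnnkh
  sorted[4] = ijhlklnmimnnkhhmnn$m
  sorted[5] = imnnkhhmnn$mijhlklnm
  sorted[6] = jhlklnmimnnkhhmnn$mi
  sorted[7] = khhmnn$mijhlklnmimnn
  sorted[8] = klnmimnnkhhmnn$mijhl
  sorted[9] = lklnmimnnkhhmnn$mijh
  sorted[10] = lnmimnnkhhmnn$mijhlk
  sorted[11] = mijhlklnmimnnkhhmnn$
  sorted[12] = mimnnkhhmnn$mijhlkln
  sorted[13] = mnn$mijhlklnmimnnkhh
  sorted[14] = mnnkhhmnn$mijhlklnmi
  sorted[15] = n$mijhlklnmimnnkhhmn
  sorted[16] = nkhhmnn$mijhlklnmimn
  sorted[17] = nmimnnkhhmnn$mijhlkl
  sorted[18] = nn$mijhlklnmimnnkhhm
  sorted[19] = nnkhhmnn$mijhlklnmim
sorted[8] = klnmimnnkhhmnn$mijhl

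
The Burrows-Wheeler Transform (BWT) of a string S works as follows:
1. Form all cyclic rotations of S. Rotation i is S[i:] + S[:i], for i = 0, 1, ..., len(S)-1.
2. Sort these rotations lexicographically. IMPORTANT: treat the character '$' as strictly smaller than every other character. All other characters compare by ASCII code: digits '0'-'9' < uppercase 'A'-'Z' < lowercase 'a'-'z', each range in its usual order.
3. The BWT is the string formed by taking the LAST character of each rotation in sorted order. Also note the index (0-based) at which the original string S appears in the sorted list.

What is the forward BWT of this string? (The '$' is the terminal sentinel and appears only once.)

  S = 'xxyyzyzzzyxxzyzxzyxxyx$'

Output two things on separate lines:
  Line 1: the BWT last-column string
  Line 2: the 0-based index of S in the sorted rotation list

All 23 rotations (rotation i = S[i:]+S[:i]):
  rot[0] = xxyyzyzzzyxxzyzxzyxxyx$
  rot[1] = xyyzyzzzyxxzyzxzyxxyx$x
  rot[2] = yyzyzzzyxxzyzxzyxxyx$xx
  rot[3] = yzyzzzyxxzyzxzyxxyx$xxy
  rot[4] = zyzzzyxxzyzxzyxxyx$xxyy
  rot[5] = yzzzyxxzyzxzyxxyx$xxyyz
  rot[6] = zzzyxxzyzxzyxxyx$xxyyzy
  rot[7] = zzyxxzyzxzyxxyx$xxyyzyz
  rot[8] = zyxxzyzxzyxxyx$xxyyzyzz
  rot[9] = yxxzyzxzyxxyx$xxyyzyzzz
  rot[10] = xxzyzxzyxxyx$xxyyzyzzzy
  rot[11] = xzyzxzyxxyx$xxyyzyzzzyx
  rot[12] = zyzxzyxxyx$xxyyzyzzzyxx
  rot[13] = yzxzyxxyx$xxyyzyzzzyxxz
  rot[14] = zxzyxxyx$xxyyzyzzzyxxzy
  rot[15] = xzyxxyx$xxyyzyzzzyxxzyz
  rot[16] = zyxxyx$xxyyzyzzzyxxzyzx
  rot[17] = yxxyx$xxyyzyzzzyxxzyzxz
  rot[18] = xxyx$xxyyzyzzzyxxzyzxzy
  rot[19] = xyx$xxyyzyzzzyxxzyzxzyx
  rot[20] = yx$xxyyzyzzzyxxzyzxzyxx
  rot[21] = x$xxyyzyzzzyxxzyzxzyxxy
  rot[22] = $xxyyzyzzzyxxzyzxzyxxyx
Sorted (with $ < everything):
  sorted[0] = $xxyyzyzzzyxxzyzxzyxxyx  (last char: 'x')
  sorted[1] = x$xxyyzyzzzyxxzyzxzyxxy  (last char: 'y')
  sorted[2] = xxyx$xxyyzyzzzyxxzyzxzy  (last char: 'y')
  sorted[3] = xxyyzyzzzyxxzyzxzyxxyx$  (last char: '$')
  sorted[4] = xxzyzxzyxxyx$xxyyzyzzzy  (last char: 'y')
  sorted[5] = xyx$xxyyzyzzzyxxzyzxzyx  (last char: 'x')
  sorted[6] = xyyzyzzzyxxzyzxzyxxyx$x  (last char: 'x')
  sorted[7] = xzyxxyx$xxyyzyzzzyxxzyz  (last char: 'z')
  sorted[8] = xzyzxzyxxyx$xxyyzyzzzyx  (last char: 'x')
  sorted[9] = yx$xxyyzyzzzyxxzyzxzyxx  (last char: 'x')
  sorted[10] = yxxyx$xxyyzyzzzyxxzyzxz  (last char: 'z')
  sorted[11] = yxxzyzxzyxxyx$xxyyzyzzz  (last char: 'z')
  sorted[12] = yyzyzzzyxxzyzxzyxxyx$xx  (last char: 'x')
  sorted[13] = yzxzyxxyx$xxyyzyzzzyxxz  (last char: 'z')
  sorted[14] = yzyzzzyxxzyzxzyxxyx$xxy  (last char: 'y')
  sorted[15] = yzzzyxxzyzxzyxxyx$xxyyz  (last char: 'z')
  sorted[16] = zxzyxxyx$xxyyzyzzzyxxzy  (last char: 'y')
  sorted[17] = zyxxyx$xxyyzyzzzyxxzyzx  (last char: 'x')
  sorted[18] = zyxxzyzxzyxxyx$xxyyzyzz  (last char: 'z')
  sorted[19] = zyzxzyxxyx$xxyyzyzzzyxx  (last char: 'x')
  sorted[20] = zyzzzyxxzyzxzyxxyx$xxyy  (last char: 'y')
  sorted[21] = zzyxxzyzxzyxxyx$xxyyzyz  (last char: 'z')
  sorted[22] = zzzyxxzyzxzyxxyx$xxyyzy  (last char: 'y')
Last column: xyy$yxxzxxzzxzyzyxzxyzy
Original string S is at sorted index 3

Answer: xyy$yxxzxxzzxzyzyxzxyzy
3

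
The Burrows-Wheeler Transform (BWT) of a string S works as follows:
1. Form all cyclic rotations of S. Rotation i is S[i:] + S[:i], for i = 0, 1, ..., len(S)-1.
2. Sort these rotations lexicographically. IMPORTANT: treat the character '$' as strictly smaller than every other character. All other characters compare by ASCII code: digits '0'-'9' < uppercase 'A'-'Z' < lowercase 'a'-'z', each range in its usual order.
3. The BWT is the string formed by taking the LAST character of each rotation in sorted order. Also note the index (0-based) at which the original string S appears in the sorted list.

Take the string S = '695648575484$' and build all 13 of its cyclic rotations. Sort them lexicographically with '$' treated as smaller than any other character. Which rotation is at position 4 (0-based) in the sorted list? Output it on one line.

Answer: 5484$69564857

Derivation:
All 13 rotations (rotation i = S[i:]+S[:i]):
  rot[0] = 695648575484$
  rot[1] = 95648575484$6
  rot[2] = 5648575484$69
  rot[3] = 648575484$695
  rot[4] = 48575484$6956
  rot[5] = 8575484$69564
  rot[6] = 575484$695648
  rot[7] = 75484$6956485
  rot[8] = 5484$69564857
  rot[9] = 484$695648575
  rot[10] = 84$6956485754
  rot[11] = 4$69564857548
  rot[12] = $695648575484
Sorted (with $ < everything):
  sorted[0] = $695648575484
  sorted[1] = 4$69564857548
  sorted[2] = 484$695648575
  sorted[3] = 48575484$6956
  sorted[4] = 5484$69564857
  sorted[5] = 5648575484$69
  sorted[6] = 575484$695648
  sorted[7] = 648575484$695
  sorted[8] = 695648575484$
  sorted[9] = 75484$6956485
  sorted[10] = 84$6956485754
  sorted[11] = 8575484$69564
  sorted[12] = 95648575484$6
sorted[4] = 5484$69564857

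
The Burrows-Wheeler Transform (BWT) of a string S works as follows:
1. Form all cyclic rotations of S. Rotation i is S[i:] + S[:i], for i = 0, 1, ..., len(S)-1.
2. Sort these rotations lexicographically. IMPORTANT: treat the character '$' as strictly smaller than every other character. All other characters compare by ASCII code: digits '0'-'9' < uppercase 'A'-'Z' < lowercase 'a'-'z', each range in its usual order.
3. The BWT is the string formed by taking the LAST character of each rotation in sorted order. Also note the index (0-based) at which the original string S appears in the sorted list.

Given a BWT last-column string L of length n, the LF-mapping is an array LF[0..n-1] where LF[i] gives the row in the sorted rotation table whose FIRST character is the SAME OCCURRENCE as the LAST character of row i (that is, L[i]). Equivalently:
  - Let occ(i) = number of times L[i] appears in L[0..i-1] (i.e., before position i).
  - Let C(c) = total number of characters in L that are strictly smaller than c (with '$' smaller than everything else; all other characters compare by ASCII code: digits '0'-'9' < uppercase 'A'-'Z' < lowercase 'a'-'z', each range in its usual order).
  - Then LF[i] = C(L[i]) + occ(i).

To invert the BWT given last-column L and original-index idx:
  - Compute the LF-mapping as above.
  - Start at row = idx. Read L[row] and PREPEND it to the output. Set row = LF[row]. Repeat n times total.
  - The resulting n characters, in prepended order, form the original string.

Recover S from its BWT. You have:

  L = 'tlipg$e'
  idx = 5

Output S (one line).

LF mapping: 6 4 3 5 2 0 1
Walk LF starting at row 5, prepending L[row]:
  step 1: row=5, L[5]='$', prepend. Next row=LF[5]=0
  step 2: row=0, L[0]='t', prepend. Next row=LF[0]=6
  step 3: row=6, L[6]='e', prepend. Next row=LF[6]=1
  step 4: row=1, L[1]='l', prepend. Next row=LF[1]=4
  step 5: row=4, L[4]='g', prepend. Next row=LF[4]=2
  step 6: row=2, L[2]='i', prepend. Next row=LF[2]=3
  step 7: row=3, L[3]='p', prepend. Next row=LF[3]=5
Reversed output: piglet$

Answer: piglet$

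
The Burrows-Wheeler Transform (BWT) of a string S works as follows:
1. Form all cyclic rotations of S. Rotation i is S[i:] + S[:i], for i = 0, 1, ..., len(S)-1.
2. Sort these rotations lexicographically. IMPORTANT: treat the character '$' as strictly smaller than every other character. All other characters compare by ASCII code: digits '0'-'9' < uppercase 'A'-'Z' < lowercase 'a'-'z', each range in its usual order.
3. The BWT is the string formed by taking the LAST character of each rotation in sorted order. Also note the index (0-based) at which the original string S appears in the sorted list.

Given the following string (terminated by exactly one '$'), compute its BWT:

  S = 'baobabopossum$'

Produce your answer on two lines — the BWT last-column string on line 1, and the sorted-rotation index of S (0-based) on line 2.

Answer: mbbo$auabpooss
4

Derivation:
All 14 rotations (rotation i = S[i:]+S[:i]):
  rot[0] = baobabopossum$
  rot[1] = aobabopossum$b
  rot[2] = obabopossum$ba
  rot[3] = babopossum$bao
  rot[4] = abopossum$baob
  rot[5] = bopossum$baoba
  rot[6] = opossum$baobab
  rot[7] = possum$baobabo
  rot[8] = ossum$baobabop
  rot[9] = ssum$baobabopo
  rot[10] = sum$baobabopos
  rot[11] = um$baobaboposs
  rot[12] = m$baobabopossu
  rot[13] = $baobabopossum
Sorted (with $ < everything):
  sorted[0] = $baobabopossum  (last char: 'm')
  sorted[1] = abopossum$baob  (last char: 'b')
  sorted[2] = aobabopossum$b  (last char: 'b')
  sorted[3] = babopossum$bao  (last char: 'o')
  sorted[4] = baobabopossum$  (last char: '$')
  sorted[5] = bopossum$baoba  (last char: 'a')
  sorted[6] = m$baobabopossu  (last char: 'u')
  sorted[7] = obabopossum$ba  (last char: 'a')
  sorted[8] = opossum$baobab  (last char: 'b')
  sorted[9] = ossum$baobabop  (last char: 'p')
  sorted[10] = possum$baobabo  (last char: 'o')
  sorted[11] = ssum$baobabopo  (last char: 'o')
  sorted[12] = sum$baobabopos  (last char: 's')
  sorted[13] = um$baobaboposs  (last char: 's')
Last column: mbbo$auabpooss
Original string S is at sorted index 4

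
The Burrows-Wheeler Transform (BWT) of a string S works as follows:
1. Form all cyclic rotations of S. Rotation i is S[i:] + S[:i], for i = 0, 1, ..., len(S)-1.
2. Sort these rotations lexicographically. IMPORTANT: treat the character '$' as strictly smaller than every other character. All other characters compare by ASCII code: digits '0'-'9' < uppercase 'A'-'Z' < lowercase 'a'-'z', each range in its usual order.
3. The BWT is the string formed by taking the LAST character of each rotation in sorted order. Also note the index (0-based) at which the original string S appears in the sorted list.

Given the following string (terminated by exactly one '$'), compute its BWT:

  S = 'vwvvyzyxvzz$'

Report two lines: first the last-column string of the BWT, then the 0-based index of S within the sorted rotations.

Answer: zw$vxvyzvzyv
2

Derivation:
All 12 rotations (rotation i = S[i:]+S[:i]):
  rot[0] = vwvvyzyxvzz$
  rot[1] = wvvyzyxvzz$v
  rot[2] = vvyzyxvzz$vw
  rot[3] = vyzyxvzz$vwv
  rot[4] = yzyxvzz$vwvv
  rot[5] = zyxvzz$vwvvy
  rot[6] = yxvzz$vwvvyz
  rot[7] = xvzz$vwvvyzy
  rot[8] = vzz$vwvvyzyx
  rot[9] = zz$vwvvyzyxv
  rot[10] = z$vwvvyzyxvz
  rot[11] = $vwvvyzyxvzz
Sorted (with $ < everything):
  sorted[0] = $vwvvyzyxvzz  (last char: 'z')
  sorted[1] = vvyzyxvzz$vw  (last char: 'w')
  sorted[2] = vwvvyzyxvzz$  (last char: '$')
  sorted[3] = vyzyxvzz$vwv  (last char: 'v')
  sorted[4] = vzz$vwvvyzyx  (last char: 'x')
  sorted[5] = wvvyzyxvzz$v  (last char: 'v')
  sorted[6] = xvzz$vwvvyzy  (last char: 'y')
  sorted[7] = yxvzz$vwvvyz  (last char: 'z')
  sorted[8] = yzyxvzz$vwvv  (last char: 'v')
  sorted[9] = z$vwvvyzyxvz  (last char: 'z')
  sorted[10] = zyxvzz$vwvvy  (last char: 'y')
  sorted[11] = zz$vwvvyzyxv  (last char: 'v')
Last column: zw$vxvyzvzyv
Original string S is at sorted index 2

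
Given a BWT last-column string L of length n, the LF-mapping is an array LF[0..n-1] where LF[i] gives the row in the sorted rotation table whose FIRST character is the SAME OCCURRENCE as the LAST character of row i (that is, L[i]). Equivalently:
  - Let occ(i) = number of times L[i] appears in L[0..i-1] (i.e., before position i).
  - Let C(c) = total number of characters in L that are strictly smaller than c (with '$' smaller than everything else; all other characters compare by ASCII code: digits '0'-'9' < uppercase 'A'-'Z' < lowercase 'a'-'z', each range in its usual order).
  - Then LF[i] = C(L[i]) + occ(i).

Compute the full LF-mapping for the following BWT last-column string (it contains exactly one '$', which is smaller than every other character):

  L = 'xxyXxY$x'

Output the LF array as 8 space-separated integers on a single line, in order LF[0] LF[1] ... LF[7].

Answer: 3 4 7 1 5 2 0 6

Derivation:
Char counts: '$':1, 'X':1, 'Y':1, 'x':4, 'y':1
C (first-col start): C('$')=0, C('X')=1, C('Y')=2, C('x')=3, C('y')=7
L[0]='x': occ=0, LF[0]=C('x')+0=3+0=3
L[1]='x': occ=1, LF[1]=C('x')+1=3+1=4
L[2]='y': occ=0, LF[2]=C('y')+0=7+0=7
L[3]='X': occ=0, LF[3]=C('X')+0=1+0=1
L[4]='x': occ=2, LF[4]=C('x')+2=3+2=5
L[5]='Y': occ=0, LF[5]=C('Y')+0=2+0=2
L[6]='$': occ=0, LF[6]=C('$')+0=0+0=0
L[7]='x': occ=3, LF[7]=C('x')+3=3+3=6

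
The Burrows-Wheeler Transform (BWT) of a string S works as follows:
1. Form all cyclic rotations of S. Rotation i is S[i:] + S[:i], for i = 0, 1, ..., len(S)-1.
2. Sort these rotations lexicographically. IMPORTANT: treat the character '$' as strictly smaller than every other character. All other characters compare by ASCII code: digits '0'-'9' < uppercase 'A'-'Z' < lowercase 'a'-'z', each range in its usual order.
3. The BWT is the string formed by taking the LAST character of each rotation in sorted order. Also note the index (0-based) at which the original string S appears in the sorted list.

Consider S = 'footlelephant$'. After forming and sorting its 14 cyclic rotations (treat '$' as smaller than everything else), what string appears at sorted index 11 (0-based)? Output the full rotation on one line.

All 14 rotations (rotation i = S[i:]+S[:i]):
  rot[0] = footlelephant$
  rot[1] = ootlelephant$f
  rot[2] = otlelephant$fo
  rot[3] = tlelephant$foo
  rot[4] = lelephant$foot
  rot[5] = elephant$footl
  rot[6] = lephant$footle
  rot[7] = ephant$footlel
  rot[8] = phant$footlele
  rot[9] = hant$footlelep
  rot[10] = ant$footleleph
  rot[11] = nt$footlelepha
  rot[12] = t$footlelephan
  rot[13] = $footlelephant
Sorted (with $ < everything):
  sorted[0] = $footlelephant
  sorted[1] = ant$footleleph
  sorted[2] = elephant$footl
  sorted[3] = ephant$footlel
  sorted[4] = footlelephant$
  sorted[5] = hant$footlelep
  sorted[6] = lelephant$foot
  sorted[7] = lephant$footle
  sorted[8] = nt$footlelepha
  sorted[9] = ootlelephant$f
  sorted[10] = otlelephant$fo
  sorted[11] = phant$footlele
  sorted[12] = t$footlelephan
  sorted[13] = tlelephant$foo
sorted[11] = phant$footlele

Answer: phant$footlele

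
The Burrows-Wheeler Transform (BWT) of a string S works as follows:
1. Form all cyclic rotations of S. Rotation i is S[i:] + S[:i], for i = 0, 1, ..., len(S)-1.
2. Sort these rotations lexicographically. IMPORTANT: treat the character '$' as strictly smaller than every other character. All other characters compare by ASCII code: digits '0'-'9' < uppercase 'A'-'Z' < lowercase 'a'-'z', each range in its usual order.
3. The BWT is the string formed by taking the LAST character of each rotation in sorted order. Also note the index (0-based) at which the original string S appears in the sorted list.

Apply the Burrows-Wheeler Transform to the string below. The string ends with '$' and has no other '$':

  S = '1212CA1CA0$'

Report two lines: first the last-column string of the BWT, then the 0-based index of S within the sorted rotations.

Answer: 0A$2A11CC12
2

Derivation:
All 11 rotations (rotation i = S[i:]+S[:i]):
  rot[0] = 1212CA1CA0$
  rot[1] = 212CA1CA0$1
  rot[2] = 12CA1CA0$12
  rot[3] = 2CA1CA0$121
  rot[4] = CA1CA0$1212
  rot[5] = A1CA0$1212C
  rot[6] = 1CA0$1212CA
  rot[7] = CA0$1212CA1
  rot[8] = A0$1212CA1C
  rot[9] = 0$1212CA1CA
  rot[10] = $1212CA1CA0
Sorted (with $ < everything):
  sorted[0] = $1212CA1CA0  (last char: '0')
  sorted[1] = 0$1212CA1CA  (last char: 'A')
  sorted[2] = 1212CA1CA0$  (last char: '$')
  sorted[3] = 12CA1CA0$12  (last char: '2')
  sorted[4] = 1CA0$1212CA  (last char: 'A')
  sorted[5] = 212CA1CA0$1  (last char: '1')
  sorted[6] = 2CA1CA0$121  (last char: '1')
  sorted[7] = A0$1212CA1C  (last char: 'C')
  sorted[8] = A1CA0$1212C  (last char: 'C')
  sorted[9] = CA0$1212CA1  (last char: '1')
  sorted[10] = CA1CA0$1212  (last char: '2')
Last column: 0A$2A11CC12
Original string S is at sorted index 2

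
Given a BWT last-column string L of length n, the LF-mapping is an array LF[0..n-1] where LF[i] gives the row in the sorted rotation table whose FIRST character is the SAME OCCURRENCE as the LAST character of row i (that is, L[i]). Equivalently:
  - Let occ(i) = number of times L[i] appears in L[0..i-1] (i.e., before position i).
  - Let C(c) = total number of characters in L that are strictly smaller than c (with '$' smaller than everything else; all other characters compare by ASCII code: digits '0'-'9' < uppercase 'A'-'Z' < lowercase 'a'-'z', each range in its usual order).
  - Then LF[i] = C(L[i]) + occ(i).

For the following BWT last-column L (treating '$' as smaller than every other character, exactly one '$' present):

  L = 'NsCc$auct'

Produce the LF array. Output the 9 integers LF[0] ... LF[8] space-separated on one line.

Char counts: '$':1, 'C':1, 'N':1, 'a':1, 'c':2, 's':1, 't':1, 'u':1
C (first-col start): C('$')=0, C('C')=1, C('N')=2, C('a')=3, C('c')=4, C('s')=6, C('t')=7, C('u')=8
L[0]='N': occ=0, LF[0]=C('N')+0=2+0=2
L[1]='s': occ=0, LF[1]=C('s')+0=6+0=6
L[2]='C': occ=0, LF[2]=C('C')+0=1+0=1
L[3]='c': occ=0, LF[3]=C('c')+0=4+0=4
L[4]='$': occ=0, LF[4]=C('$')+0=0+0=0
L[5]='a': occ=0, LF[5]=C('a')+0=3+0=3
L[6]='u': occ=0, LF[6]=C('u')+0=8+0=8
L[7]='c': occ=1, LF[7]=C('c')+1=4+1=5
L[8]='t': occ=0, LF[8]=C('t')+0=7+0=7

Answer: 2 6 1 4 0 3 8 5 7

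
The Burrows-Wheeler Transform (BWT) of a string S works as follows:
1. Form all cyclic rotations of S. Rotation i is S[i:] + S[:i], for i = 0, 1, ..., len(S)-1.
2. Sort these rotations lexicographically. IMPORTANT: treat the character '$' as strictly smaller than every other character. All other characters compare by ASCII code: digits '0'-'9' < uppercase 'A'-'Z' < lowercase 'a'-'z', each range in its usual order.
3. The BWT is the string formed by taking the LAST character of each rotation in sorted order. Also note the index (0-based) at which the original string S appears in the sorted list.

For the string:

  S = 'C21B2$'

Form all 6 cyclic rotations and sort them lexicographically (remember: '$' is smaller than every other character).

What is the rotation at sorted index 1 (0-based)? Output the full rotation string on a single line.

Answer: 1B2$C2

Derivation:
All 6 rotations (rotation i = S[i:]+S[:i]):
  rot[0] = C21B2$
  rot[1] = 21B2$C
  rot[2] = 1B2$C2
  rot[3] = B2$C21
  rot[4] = 2$C21B
  rot[5] = $C21B2
Sorted (with $ < everything):
  sorted[0] = $C21B2
  sorted[1] = 1B2$C2
  sorted[2] = 2$C21B
  sorted[3] = 21B2$C
  sorted[4] = B2$C21
  sorted[5] = C21B2$
sorted[1] = 1B2$C2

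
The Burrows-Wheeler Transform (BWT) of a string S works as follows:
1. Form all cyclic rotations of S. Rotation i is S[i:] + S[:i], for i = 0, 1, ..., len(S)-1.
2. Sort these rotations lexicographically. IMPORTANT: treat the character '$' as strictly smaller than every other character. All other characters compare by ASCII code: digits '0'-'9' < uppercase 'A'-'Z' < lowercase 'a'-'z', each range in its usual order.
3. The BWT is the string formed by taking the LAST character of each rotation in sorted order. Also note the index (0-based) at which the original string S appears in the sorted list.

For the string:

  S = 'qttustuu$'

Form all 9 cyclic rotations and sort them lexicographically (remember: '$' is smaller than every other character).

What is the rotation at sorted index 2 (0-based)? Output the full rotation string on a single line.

Answer: stuu$qttu

Derivation:
All 9 rotations (rotation i = S[i:]+S[:i]):
  rot[0] = qttustuu$
  rot[1] = ttustuu$q
  rot[2] = tustuu$qt
  rot[3] = ustuu$qtt
  rot[4] = stuu$qttu
  rot[5] = tuu$qttus
  rot[6] = uu$qttust
  rot[7] = u$qttustu
  rot[8] = $qttustuu
Sorted (with $ < everything):
  sorted[0] = $qttustuu
  sorted[1] = qttustuu$
  sorted[2] = stuu$qttu
  sorted[3] = ttustuu$q
  sorted[4] = tustuu$qt
  sorted[5] = tuu$qttus
  sorted[6] = u$qttustu
  sorted[7] = ustuu$qtt
  sorted[8] = uu$qttust
sorted[2] = stuu$qttu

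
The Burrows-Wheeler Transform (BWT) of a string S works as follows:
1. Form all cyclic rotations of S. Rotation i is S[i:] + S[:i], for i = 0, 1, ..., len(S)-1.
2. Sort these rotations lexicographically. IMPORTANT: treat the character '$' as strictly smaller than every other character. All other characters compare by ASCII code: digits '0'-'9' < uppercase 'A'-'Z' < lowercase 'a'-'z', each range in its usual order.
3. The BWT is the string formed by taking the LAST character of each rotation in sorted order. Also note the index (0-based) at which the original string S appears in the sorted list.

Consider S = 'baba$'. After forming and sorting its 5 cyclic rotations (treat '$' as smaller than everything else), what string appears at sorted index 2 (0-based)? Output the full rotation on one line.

Answer: aba$b

Derivation:
All 5 rotations (rotation i = S[i:]+S[:i]):
  rot[0] = baba$
  rot[1] = aba$b
  rot[2] = ba$ba
  rot[3] = a$bab
  rot[4] = $baba
Sorted (with $ < everything):
  sorted[0] = $baba
  sorted[1] = a$bab
  sorted[2] = aba$b
  sorted[3] = ba$ba
  sorted[4] = baba$
sorted[2] = aba$b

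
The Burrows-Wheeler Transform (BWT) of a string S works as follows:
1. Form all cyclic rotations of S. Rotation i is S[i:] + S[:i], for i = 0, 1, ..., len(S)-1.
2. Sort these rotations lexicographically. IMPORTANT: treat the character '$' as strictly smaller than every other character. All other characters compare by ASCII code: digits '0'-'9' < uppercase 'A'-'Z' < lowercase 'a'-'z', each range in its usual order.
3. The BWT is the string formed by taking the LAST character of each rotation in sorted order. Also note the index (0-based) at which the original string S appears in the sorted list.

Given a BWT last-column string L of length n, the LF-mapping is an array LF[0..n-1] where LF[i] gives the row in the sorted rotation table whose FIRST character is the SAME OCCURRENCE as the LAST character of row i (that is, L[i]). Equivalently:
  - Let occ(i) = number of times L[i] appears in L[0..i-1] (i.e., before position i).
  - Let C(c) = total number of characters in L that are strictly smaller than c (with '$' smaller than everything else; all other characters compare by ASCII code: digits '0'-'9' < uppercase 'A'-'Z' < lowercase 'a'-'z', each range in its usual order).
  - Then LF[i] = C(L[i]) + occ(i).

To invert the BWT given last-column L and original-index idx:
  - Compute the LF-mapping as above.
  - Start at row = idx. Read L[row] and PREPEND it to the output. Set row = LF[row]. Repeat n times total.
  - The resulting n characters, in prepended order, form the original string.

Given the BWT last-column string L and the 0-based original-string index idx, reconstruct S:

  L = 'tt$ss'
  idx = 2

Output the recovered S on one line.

Answer: stst$

Derivation:
LF mapping: 3 4 0 1 2
Walk LF starting at row 2, prepending L[row]:
  step 1: row=2, L[2]='$', prepend. Next row=LF[2]=0
  step 2: row=0, L[0]='t', prepend. Next row=LF[0]=3
  step 3: row=3, L[3]='s', prepend. Next row=LF[3]=1
  step 4: row=1, L[1]='t', prepend. Next row=LF[1]=4
  step 5: row=4, L[4]='s', prepend. Next row=LF[4]=2
Reversed output: stst$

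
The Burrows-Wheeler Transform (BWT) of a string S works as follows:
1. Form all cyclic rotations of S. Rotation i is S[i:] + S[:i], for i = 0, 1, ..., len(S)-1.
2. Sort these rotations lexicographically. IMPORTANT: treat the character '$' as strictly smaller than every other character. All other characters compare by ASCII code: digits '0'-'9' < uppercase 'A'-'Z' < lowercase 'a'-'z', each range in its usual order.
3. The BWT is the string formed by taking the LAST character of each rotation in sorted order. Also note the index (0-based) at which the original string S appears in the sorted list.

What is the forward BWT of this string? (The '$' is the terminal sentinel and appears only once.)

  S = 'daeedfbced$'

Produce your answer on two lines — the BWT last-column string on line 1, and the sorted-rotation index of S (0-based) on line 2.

All 11 rotations (rotation i = S[i:]+S[:i]):
  rot[0] = daeedfbced$
  rot[1] = aeedfbced$d
  rot[2] = eedfbced$da
  rot[3] = edfbced$dae
  rot[4] = dfbced$daee
  rot[5] = fbced$daeed
  rot[6] = bced$daeedf
  rot[7] = ced$daeedfb
  rot[8] = ed$daeedfbc
  rot[9] = d$daeedfbce
  rot[10] = $daeedfbced
Sorted (with $ < everything):
  sorted[0] = $daeedfbced  (last char: 'd')
  sorted[1] = aeedfbced$d  (last char: 'd')
  sorted[2] = bced$daeedf  (last char: 'f')
  sorted[3] = ced$daeedfb  (last char: 'b')
  sorted[4] = d$daeedfbce  (last char: 'e')
  sorted[5] = daeedfbced$  (last char: '$')
  sorted[6] = dfbced$daee  (last char: 'e')
  sorted[7] = ed$daeedfbc  (last char: 'c')
  sorted[8] = edfbced$dae  (last char: 'e')
  sorted[9] = eedfbced$da  (last char: 'a')
  sorted[10] = fbced$daeed  (last char: 'd')
Last column: ddfbe$ecead
Original string S is at sorted index 5

Answer: ddfbe$ecead
5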